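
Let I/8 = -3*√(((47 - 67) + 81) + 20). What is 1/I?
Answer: -1/216 ≈ -0.0046296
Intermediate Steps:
I = -216 (I = 8*(-3*√(((47 - 67) + 81) + 20)) = 8*(-3*√((-20 + 81) + 20)) = 8*(-3*√(61 + 20)) = 8*(-3*√81) = 8*(-3*9) = 8*(-27) = -216)
1/I = 1/(-216) = -1/216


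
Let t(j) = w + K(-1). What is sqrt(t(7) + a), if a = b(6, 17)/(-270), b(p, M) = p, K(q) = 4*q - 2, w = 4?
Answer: I*sqrt(455)/15 ≈ 1.422*I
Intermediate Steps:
K(q) = -2 + 4*q
a = -1/45 (a = 6/(-270) = 6*(-1/270) = -1/45 ≈ -0.022222)
t(j) = -2 (t(j) = 4 + (-2 + 4*(-1)) = 4 + (-2 - 4) = 4 - 6 = -2)
sqrt(t(7) + a) = sqrt(-2 - 1/45) = sqrt(-91/45) = I*sqrt(455)/15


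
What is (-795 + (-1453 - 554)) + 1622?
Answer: -1180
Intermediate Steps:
(-795 + (-1453 - 554)) + 1622 = (-795 - 2007) + 1622 = -2802 + 1622 = -1180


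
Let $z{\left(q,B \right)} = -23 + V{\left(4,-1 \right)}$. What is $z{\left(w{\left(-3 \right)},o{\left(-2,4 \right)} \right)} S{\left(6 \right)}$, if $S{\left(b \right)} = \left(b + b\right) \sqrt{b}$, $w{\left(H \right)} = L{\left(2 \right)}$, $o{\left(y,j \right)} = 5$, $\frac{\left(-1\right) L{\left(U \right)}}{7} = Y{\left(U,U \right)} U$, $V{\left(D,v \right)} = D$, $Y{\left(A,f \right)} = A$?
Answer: $- 228 \sqrt{6} \approx -558.48$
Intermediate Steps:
$L{\left(U \right)} = - 7 U^{2}$ ($L{\left(U \right)} = - 7 U U = - 7 U^{2}$)
$w{\left(H \right)} = -28$ ($w{\left(H \right)} = - 7 \cdot 2^{2} = \left(-7\right) 4 = -28$)
$S{\left(b \right)} = 2 b^{\frac{3}{2}}$ ($S{\left(b \right)} = 2 b \sqrt{b} = 2 b^{\frac{3}{2}}$)
$z{\left(q,B \right)} = -19$ ($z{\left(q,B \right)} = -23 + 4 = -19$)
$z{\left(w{\left(-3 \right)},o{\left(-2,4 \right)} \right)} S{\left(6 \right)} = - 19 \cdot 2 \cdot 6^{\frac{3}{2}} = - 19 \cdot 2 \cdot 6 \sqrt{6} = - 19 \cdot 12 \sqrt{6} = - 228 \sqrt{6}$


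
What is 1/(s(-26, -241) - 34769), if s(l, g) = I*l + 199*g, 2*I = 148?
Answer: -1/84652 ≈ -1.1813e-5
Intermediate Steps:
I = 74 (I = (1/2)*148 = 74)
s(l, g) = 74*l + 199*g
1/(s(-26, -241) - 34769) = 1/((74*(-26) + 199*(-241)) - 34769) = 1/((-1924 - 47959) - 34769) = 1/(-49883 - 34769) = 1/(-84652) = -1/84652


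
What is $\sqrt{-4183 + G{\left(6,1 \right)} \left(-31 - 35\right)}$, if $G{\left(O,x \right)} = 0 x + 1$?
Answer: $i \sqrt{4249} \approx 65.184 i$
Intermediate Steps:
$G{\left(O,x \right)} = 1$ ($G{\left(O,x \right)} = 0 + 1 = 1$)
$\sqrt{-4183 + G{\left(6,1 \right)} \left(-31 - 35\right)} = \sqrt{-4183 + 1 \left(-31 - 35\right)} = \sqrt{-4183 + 1 \left(-66\right)} = \sqrt{-4183 - 66} = \sqrt{-4249} = i \sqrt{4249}$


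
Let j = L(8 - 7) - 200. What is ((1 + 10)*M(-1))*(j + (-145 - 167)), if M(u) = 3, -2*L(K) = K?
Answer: -33825/2 ≈ -16913.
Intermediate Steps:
L(K) = -K/2
j = -401/2 (j = -(8 - 7)/2 - 200 = -½*1 - 200 = -½ - 200 = -401/2 ≈ -200.50)
((1 + 10)*M(-1))*(j + (-145 - 167)) = ((1 + 10)*3)*(-401/2 + (-145 - 167)) = (11*3)*(-401/2 - 312) = 33*(-1025/2) = -33825/2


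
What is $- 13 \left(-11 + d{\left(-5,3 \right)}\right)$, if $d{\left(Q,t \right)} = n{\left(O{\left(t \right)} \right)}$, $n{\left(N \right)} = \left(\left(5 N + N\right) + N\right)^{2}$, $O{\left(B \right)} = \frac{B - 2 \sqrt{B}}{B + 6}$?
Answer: $- \frac{598}{27} + \frac{2548 \sqrt{3}}{27} \approx 141.31$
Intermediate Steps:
$O{\left(B \right)} = \frac{B - 2 \sqrt{B}}{6 + B}$
$n{\left(N \right)} = 49 N^{2}$ ($n{\left(N \right)} = \left(6 N + N\right)^{2} = \left(7 N\right)^{2} = 49 N^{2}$)
$d{\left(Q,t \right)} = \frac{49 \left(t - 2 \sqrt{t}\right)^{2}}{\left(6 + t\right)^{2}}$ ($d{\left(Q,t \right)} = 49 \left(\frac{t - 2 \sqrt{t}}{6 + t}\right)^{2} = 49 \frac{\left(t - 2 \sqrt{t}\right)^{2}}{\left(6 + t\right)^{2}} = \frac{49 \left(t - 2 \sqrt{t}\right)^{2}}{\left(6 + t\right)^{2}}$)
$- 13 \left(-11 + d{\left(-5,3 \right)}\right) = - 13 \left(-11 + \frac{49 \left(\left(-1\right) 3 + 2 \sqrt{3}\right)^{2}}{\left(6 + 3\right)^{2}}\right) = - 13 \left(-11 + \frac{49 \left(-3 + 2 \sqrt{3}\right)^{2}}{81}\right) = 143 - \frac{637 \left(-3 + 2 \sqrt{3}\right)^{2}}{81}$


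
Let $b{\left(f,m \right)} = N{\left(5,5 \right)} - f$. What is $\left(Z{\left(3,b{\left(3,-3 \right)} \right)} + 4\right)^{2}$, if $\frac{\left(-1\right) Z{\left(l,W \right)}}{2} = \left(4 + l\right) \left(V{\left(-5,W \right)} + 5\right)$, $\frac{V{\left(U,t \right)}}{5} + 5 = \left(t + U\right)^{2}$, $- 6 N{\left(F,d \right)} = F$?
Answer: $\frac{8686799209}{324} \approx 2.6811 \cdot 10^{7}$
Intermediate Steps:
$N{\left(F,d \right)} = - \frac{F}{6}$
$V{\left(U,t \right)} = -25 + 5 \left(U + t\right)^{2}$ ($V{\left(U,t \right)} = -25 + 5 \left(t + U\right)^{2} = -25 + 5 \left(U + t\right)^{2}$)
$b{\left(f,m \right)} = - \frac{5}{6} - f$ ($b{\left(f,m \right)} = \left(- \frac{1}{6}\right) 5 - f = - \frac{5}{6} - f$)
$Z{\left(l,W \right)} = - 2 \left(-20 + 5 \left(-5 + W\right)^{2}\right) \left(4 + l\right)$ ($Z{\left(l,W \right)} = - 2 \left(4 + l\right) \left(\left(-25 + 5 \left(-5 + W\right)^{2}\right) + 5\right) = - 2 \left(4 + l\right) \left(-20 + 5 \left(-5 + W\right)^{2}\right) = - 2 \left(-20 + 5 \left(-5 + W\right)^{2}\right) \left(4 + l\right)$)
$\left(Z{\left(3,b{\left(3,-3 \right)} \right)} + 4\right)^{2} = \left(\left(160 - 40 \left(-5 - \frac{23}{6}\right)^{2} - 30 - 30 \left(-5 + \left(-5 - \frac{23}{6}\right)^{2}\right)\right) + 4\right)^{2} = \left(\left(160 - 40 \left(- \frac{53}{6}\right)^{2} - 30 - 30 \left(-5 + \left(- \frac{53}{6}\right)^{2}\right)\right) + 4\right)^{2} = \left(\left(160 - \frac{28090}{9} - 30 - 30 \left(-5 + \frac{2809}{36}\right)\right) + 4\right)^{2} = \left(\left(160 - \frac{28090}{9} - 30 - 30 \cdot \frac{2629}{36}\right) + 4\right)^{2} = \left(\left(160 - \frac{28090}{9} - 30 - \frac{13145}{6}\right) + 4\right)^{2} = \left(- \frac{93275}{18} + 4\right)^{2} = \left(- \frac{93203}{18}\right)^{2} = \frac{8686799209}{324}$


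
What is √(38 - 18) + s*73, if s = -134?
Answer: -9782 + 2*√5 ≈ -9777.5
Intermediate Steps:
√(38 - 18) + s*73 = √(38 - 18) - 134*73 = √20 - 9782 = 2*√5 - 9782 = -9782 + 2*√5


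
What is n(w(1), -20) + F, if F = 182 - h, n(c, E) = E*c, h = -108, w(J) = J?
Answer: 270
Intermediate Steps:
F = 290 (F = 182 - 1*(-108) = 182 + 108 = 290)
n(w(1), -20) + F = -20*1 + 290 = -20 + 290 = 270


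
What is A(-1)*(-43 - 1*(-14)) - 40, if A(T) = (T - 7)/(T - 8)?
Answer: -592/9 ≈ -65.778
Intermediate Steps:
A(T) = (-7 + T)/(-8 + T)
A(-1)*(-43 - 1*(-14)) - 40 = ((-7 - 1)/(-8 - 1))*(-43 - 1*(-14)) - 40 = (-8/(-9))*(-43 + 14) - 40 = -1/9*(-8)*(-29) - 40 = (8/9)*(-29) - 40 = -232/9 - 40 = -592/9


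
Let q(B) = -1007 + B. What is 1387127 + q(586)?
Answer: 1386706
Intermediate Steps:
1387127 + q(586) = 1387127 + (-1007 + 586) = 1387127 - 421 = 1386706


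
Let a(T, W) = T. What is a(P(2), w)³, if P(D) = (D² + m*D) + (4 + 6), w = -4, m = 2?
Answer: 5832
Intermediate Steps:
P(D) = 10 + D² + 2*D (P(D) = (D² + 2*D) + (4 + 6) = (D² + 2*D) + 10 = 10 + D² + 2*D)
a(P(2), w)³ = (10 + 2² + 2*2)³ = (10 + 4 + 4)³ = 18³ = 5832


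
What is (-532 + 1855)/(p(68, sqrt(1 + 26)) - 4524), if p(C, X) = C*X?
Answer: -166257/565048 - 7497*sqrt(3)/565048 ≈ -0.31722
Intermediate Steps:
(-532 + 1855)/(p(68, sqrt(1 + 26)) - 4524) = (-532 + 1855)/(68*sqrt(1 + 26) - 4524) = 1323/(68*sqrt(27) - 4524) = 1323/(68*(3*sqrt(3)) - 4524) = 1323/(204*sqrt(3) - 4524) = 1323/(-4524 + 204*sqrt(3))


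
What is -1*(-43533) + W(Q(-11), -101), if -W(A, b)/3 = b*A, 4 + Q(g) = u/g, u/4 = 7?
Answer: 457047/11 ≈ 41550.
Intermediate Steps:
u = 28 (u = 4*7 = 28)
Q(g) = -4 + 28/g
W(A, b) = -3*A*b (W(A, b) = -3*b*A = -3*A*b)
-1*(-43533) + W(Q(-11), -101) = -1*(-43533) - 3*(-4 + 28/(-11))*(-101) = 43533 - 3*(-4 + 28*(-1/11))*(-101) = 43533 - 3*(-4 - 28/11)*(-101) = 43533 - 3*(-72/11)*(-101) = 43533 - 21816/11 = 457047/11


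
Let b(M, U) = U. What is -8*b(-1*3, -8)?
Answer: 64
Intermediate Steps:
-8*b(-1*3, -8) = -8*(-8) = 64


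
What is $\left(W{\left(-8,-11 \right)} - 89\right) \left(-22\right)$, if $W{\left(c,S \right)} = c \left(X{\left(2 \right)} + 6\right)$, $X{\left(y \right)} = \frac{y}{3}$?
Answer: $\frac{9394}{3} \approx 3131.3$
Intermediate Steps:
$X{\left(y \right)} = \frac{y}{3}$ ($X{\left(y \right)} = y \frac{1}{3} = \frac{y}{3}$)
$W{\left(c,S \right)} = \frac{20 c}{3}$ ($W{\left(c,S \right)} = c \left(\frac{1}{3} \cdot 2 + 6\right) = c \left(\frac{2}{3} + 6\right) = c \frac{20}{3} = \frac{20 c}{3}$)
$\left(W{\left(-8,-11 \right)} - 89\right) \left(-22\right) = \left(\frac{20}{3} \left(-8\right) - 89\right) \left(-22\right) = \left(- \frac{160}{3} - 89\right) \left(-22\right) = \left(- \frac{427}{3}\right) \left(-22\right) = \frac{9394}{3}$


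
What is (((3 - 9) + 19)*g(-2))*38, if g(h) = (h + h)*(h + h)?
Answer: 7904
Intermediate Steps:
g(h) = 4*h² (g(h) = (2*h)*(2*h) = 4*h²)
(((3 - 9) + 19)*g(-2))*38 = (((3 - 9) + 19)*(4*(-2)²))*38 = ((-6 + 19)*(4*4))*38 = (13*16)*38 = 208*38 = 7904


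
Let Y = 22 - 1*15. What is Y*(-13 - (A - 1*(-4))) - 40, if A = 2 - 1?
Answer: -166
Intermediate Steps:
A = 1
Y = 7 (Y = 22 - 15 = 7)
Y*(-13 - (A - 1*(-4))) - 40 = 7*(-13 - (1 - 1*(-4))) - 40 = 7*(-13 - (1 + 4)) - 40 = 7*(-13 - 1*5) - 40 = 7*(-13 - 5) - 40 = 7*(-18) - 40 = -126 - 40 = -166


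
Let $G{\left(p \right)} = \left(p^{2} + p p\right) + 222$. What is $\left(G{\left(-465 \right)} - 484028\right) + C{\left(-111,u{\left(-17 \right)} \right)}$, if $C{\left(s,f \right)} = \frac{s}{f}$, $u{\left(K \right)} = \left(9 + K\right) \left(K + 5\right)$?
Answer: $- \frac{1643429}{32} \approx -51357.0$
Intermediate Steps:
$u{\left(K \right)} = \left(5 + K\right) \left(9 + K\right)$ ($u{\left(K \right)} = \left(9 + K\right) \left(5 + K\right) = \left(5 + K\right) \left(9 + K\right)$)
$G{\left(p \right)} = 222 + 2 p^{2}$ ($G{\left(p \right)} = \left(p^{2} + p^{2}\right) + 222 = 2 p^{2} + 222 = 222 + 2 p^{2}$)
$\left(G{\left(-465 \right)} - 484028\right) + C{\left(-111,u{\left(-17 \right)} \right)} = \left(\left(222 + 2 \left(-465\right)^{2}\right) - 484028\right) - \frac{111}{45 + \left(-17\right)^{2} + 14 \left(-17\right)} = \left(\left(222 + 2 \cdot 216225\right) - 484028\right) - \frac{111}{45 + 289 - 238} = \left(\left(222 + 432450\right) - 484028\right) - \frac{111}{96} = \left(432672 - 484028\right) - \frac{37}{32} = -51356 - \frac{37}{32} = - \frac{1643429}{32}$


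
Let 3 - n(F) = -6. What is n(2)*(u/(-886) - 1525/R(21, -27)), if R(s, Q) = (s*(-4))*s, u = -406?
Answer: 1033667/86828 ≈ 11.905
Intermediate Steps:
n(F) = 9 (n(F) = 3 - 1*(-6) = 3 + 6 = 9)
R(s, Q) = -4*s² (R(s, Q) = (-4*s)*s = -4*s²)
n(2)*(u/(-886) - 1525/R(21, -27)) = 9*(-406/(-886) - 1525/((-4*21²))) = 9*(-406*(-1/886) - 1525/((-4*441))) = 9*(203/443 - 1525/(-1764)) = 9*(203/443 - 1525*(-1/1764)) = 9*(203/443 + 1525/1764) = 9*(1033667/781452) = 1033667/86828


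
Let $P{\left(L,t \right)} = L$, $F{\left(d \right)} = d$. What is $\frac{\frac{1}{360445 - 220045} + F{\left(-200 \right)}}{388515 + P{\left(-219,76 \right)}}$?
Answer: $- \frac{28079999}{54516758400} \approx -0.00051507$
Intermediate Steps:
$\frac{\frac{1}{360445 - 220045} + F{\left(-200 \right)}}{388515 + P{\left(-219,76 \right)}} = \frac{\frac{1}{360445 - 220045} - 200}{388515 - 219} = \frac{\frac{1}{140400} - 200}{388296} = \left(\frac{1}{140400} - 200\right) \frac{1}{388296} = \left(- \frac{28079999}{140400}\right) \frac{1}{388296} = - \frac{28079999}{54516758400}$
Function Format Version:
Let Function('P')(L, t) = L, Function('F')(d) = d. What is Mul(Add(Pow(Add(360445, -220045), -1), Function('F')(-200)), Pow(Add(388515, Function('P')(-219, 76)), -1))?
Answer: Rational(-28079999, 54516758400) ≈ -0.00051507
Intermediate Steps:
Mul(Add(Pow(Add(360445, -220045), -1), Function('F')(-200)), Pow(Add(388515, Function('P')(-219, 76)), -1)) = Mul(Add(Pow(Add(360445, -220045), -1), -200), Pow(Add(388515, -219), -1)) = Mul(Add(Pow(140400, -1), -200), Pow(388296, -1)) = Mul(Add(Rational(1, 140400), -200), Rational(1, 388296)) = Mul(Rational(-28079999, 140400), Rational(1, 388296)) = Rational(-28079999, 54516758400)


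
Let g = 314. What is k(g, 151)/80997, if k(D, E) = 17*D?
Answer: 5338/80997 ≈ 0.065904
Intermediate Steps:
k(g, 151)/80997 = (17*314)/80997 = 5338*(1/80997) = 5338/80997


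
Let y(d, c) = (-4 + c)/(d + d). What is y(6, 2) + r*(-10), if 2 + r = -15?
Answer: 1019/6 ≈ 169.83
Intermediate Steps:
r = -17 (r = -2 - 15 = -17)
y(d, c) = (-4 + c)/(2*d) (y(d, c) = (-4 + c)/((2*d)) = (-4 + c)*(1/(2*d)) = (-4 + c)/(2*d))
y(6, 2) + r*(-10) = (1/2)*(-4 + 2)/6 - 17*(-10) = (1/2)*(1/6)*(-2) + 170 = -1/6 + 170 = 1019/6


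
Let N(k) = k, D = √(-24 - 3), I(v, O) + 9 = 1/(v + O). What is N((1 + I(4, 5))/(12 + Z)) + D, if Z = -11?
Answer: -71/9 + 3*I*√3 ≈ -7.8889 + 5.1962*I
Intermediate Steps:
I(v, O) = -9 + 1/(O + v) (I(v, O) = -9 + 1/(v + O) = -9 + 1/(O + v))
D = 3*I*√3 (D = √(-27) = 3*I*√3 ≈ 5.1962*I)
N((1 + I(4, 5))/(12 + Z)) + D = (1 + (1 - 9*5 - 9*4)/(5 + 4))/(12 - 11) + 3*I*√3 = (1 + (1 - 45 - 36)/9)/1 + 3*I*√3 = (1 + (⅑)*(-80))*1 + 3*I*√3 = (1 - 80/9)*1 + 3*I*√3 = -71/9*1 + 3*I*√3 = -71/9 + 3*I*√3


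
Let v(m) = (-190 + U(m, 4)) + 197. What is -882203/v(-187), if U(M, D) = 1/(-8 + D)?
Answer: -3528812/27 ≈ -1.3070e+5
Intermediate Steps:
v(m) = 27/4 (v(m) = (-190 + 1/(-8 + 4)) + 197 = (-190 + 1/(-4)) + 197 = (-190 - 1/4) + 197 = -761/4 + 197 = 27/4)
-882203/v(-187) = -882203/27/4 = -882203*4/27 = -3528812/27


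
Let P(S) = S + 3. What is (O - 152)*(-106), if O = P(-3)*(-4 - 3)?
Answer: 16112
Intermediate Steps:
P(S) = 3 + S
O = 0 (O = (3 - 3)*(-4 - 3) = 0*(-7) = 0)
(O - 152)*(-106) = (0 - 152)*(-106) = -152*(-106) = 16112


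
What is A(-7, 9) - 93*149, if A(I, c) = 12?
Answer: -13845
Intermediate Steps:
A(-7, 9) - 93*149 = 12 - 93*149 = 12 - 13857 = -13845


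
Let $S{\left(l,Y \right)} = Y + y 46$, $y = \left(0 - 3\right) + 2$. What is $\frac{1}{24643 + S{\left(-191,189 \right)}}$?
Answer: $\frac{1}{24786} \approx 4.0345 \cdot 10^{-5}$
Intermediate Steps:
$y = -1$ ($y = -3 + 2 = -1$)
$S{\left(l,Y \right)} = -46 + Y$ ($S{\left(l,Y \right)} = Y - 46 = -46 + Y$)
$\frac{1}{24643 + S{\left(-191,189 \right)}} = \frac{1}{24643 + \left(-46 + 189\right)} = \frac{1}{24643 + 143} = \frac{1}{24786}$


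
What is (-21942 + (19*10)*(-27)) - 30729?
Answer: -57801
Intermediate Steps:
(-21942 + (19*10)*(-27)) - 30729 = (-21942 + 190*(-27)) - 30729 = (-21942 - 5130) - 30729 = -27072 - 30729 = -57801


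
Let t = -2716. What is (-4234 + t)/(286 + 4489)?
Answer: -278/191 ≈ -1.4555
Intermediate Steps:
(-4234 + t)/(286 + 4489) = (-4234 - 2716)/(286 + 4489) = -6950/4775 = -6950*1/4775 = -278/191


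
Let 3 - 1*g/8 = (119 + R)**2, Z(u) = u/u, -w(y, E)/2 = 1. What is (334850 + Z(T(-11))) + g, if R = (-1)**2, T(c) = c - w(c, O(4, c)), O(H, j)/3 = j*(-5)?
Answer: 219675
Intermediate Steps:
O(H, j) = -15*j (O(H, j) = 3*(j*(-5)) = 3*(-5*j) = -15*j)
w(y, E) = -2 (w(y, E) = -2*1 = -2)
T(c) = 2 + c (T(c) = c - 1*(-2) = c + 2 = 2 + c)
Z(u) = 1
R = 1
g = -115176 (g = 24 - 8*(119 + 1)**2 = 24 - 8*120**2 = 24 - 8*14400 = 24 - 115200 = -115176)
(334850 + Z(T(-11))) + g = (334850 + 1) - 115176 = 334851 - 115176 = 219675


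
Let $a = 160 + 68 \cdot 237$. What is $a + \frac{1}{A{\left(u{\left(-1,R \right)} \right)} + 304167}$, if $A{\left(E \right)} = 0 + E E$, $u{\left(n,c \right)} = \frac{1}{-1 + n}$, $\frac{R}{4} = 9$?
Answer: $\frac{19802504648}{1216669} \approx 16276.0$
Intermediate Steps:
$R = 36$ ($R = 4 \cdot 9 = 36$)
$A{\left(E \right)} = E^{2}$ ($A{\left(E \right)} = 0 + E^{2} = E^{2}$)
$a = 16276$ ($a = 160 + 16116 = 16276$)
$a + \frac{1}{A{\left(u{\left(-1,R \right)} \right)} + 304167} = 16276 + \frac{1}{\left(\frac{1}{-1 - 1}\right)^{2} + 304167} = 16276 + \frac{1}{\left(\frac{1}{-2}\right)^{2} + 304167} = 16276 + \frac{1}{\left(- \frac{1}{2}\right)^{2} + 304167} = 16276 + \frac{1}{\frac{1}{4} + 304167} = 16276 + \frac{1}{\frac{1216669}{4}} = 16276 + \frac{4}{1216669} = \frac{19802504648}{1216669}$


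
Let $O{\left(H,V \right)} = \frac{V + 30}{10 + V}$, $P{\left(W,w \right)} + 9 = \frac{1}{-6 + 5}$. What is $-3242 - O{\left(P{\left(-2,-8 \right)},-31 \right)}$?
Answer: $- \frac{68083}{21} \approx -3242.0$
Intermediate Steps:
$P{\left(W,w \right)} = -10$ ($P{\left(W,w \right)} = -9 + \frac{1}{-6 + 5} = -9 + \frac{1}{-1} = -9 - 1 = -10$)
$O{\left(H,V \right)} = \frac{30 + V}{10 + V}$
$-3242 - O{\left(P{\left(-2,-8 \right)},-31 \right)} = -3242 - \frac{30 - 31}{10 - 31} = -3242 - \frac{1}{-21} \left(-1\right) = -3242 - \left(- \frac{1}{21}\right) \left(-1\right) = -3242 - \frac{1}{21} = - \frac{68083}{21}$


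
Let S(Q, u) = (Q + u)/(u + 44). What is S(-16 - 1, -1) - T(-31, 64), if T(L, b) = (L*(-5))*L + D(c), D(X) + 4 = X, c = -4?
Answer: 206941/43 ≈ 4812.6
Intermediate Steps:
D(X) = -4 + X
T(L, b) = -8 - 5*L² (T(L, b) = (L*(-5))*L + (-4 - 4) = (-5*L)*L - 8 = -5*L² - 8 = -8 - 5*L²)
S(Q, u) = (Q + u)/(44 + u)
S(-16 - 1, -1) - T(-31, 64) = ((-16 - 1) - 1)/(44 - 1) - (-8 - 5*(-31)²) = (-17 - 1)/43 - (-8 - 5*961) = (1/43)*(-18) - (-8 - 4805) = -18/43 - 1*(-4813) = -18/43 + 4813 = 206941/43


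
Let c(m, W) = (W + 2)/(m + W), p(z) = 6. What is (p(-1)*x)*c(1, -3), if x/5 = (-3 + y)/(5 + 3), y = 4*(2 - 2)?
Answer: -45/8 ≈ -5.6250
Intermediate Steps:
y = 0 (y = 4*0 = 0)
c(m, W) = (2 + W)/(W + m)
x = -15/8 (x = 5*((-3 + 0)/(5 + 3)) = 5*(-3/8) = -15/8 ≈ -1.8750)
(p(-1)*x)*c(1, -3) = (6*(-15/8))*((2 - 3)/(-3 + 1)) = -45*(-1)/(4*(-2)) = -(-45)*(-1)/8 = -45/4*½ = -45/8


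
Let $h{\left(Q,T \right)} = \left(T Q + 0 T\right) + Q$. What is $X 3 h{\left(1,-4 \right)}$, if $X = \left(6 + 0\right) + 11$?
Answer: $-153$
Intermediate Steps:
$X = 17$ ($X = 6 + 11 = 17$)
$h{\left(Q,T \right)} = Q + Q T$ ($h{\left(Q,T \right)} = \left(Q T + 0\right) + Q = Q T + Q = Q + Q T$)
$X 3 h{\left(1,-4 \right)} = 17 \cdot 3 \cdot 1 \left(1 - 4\right) = 51 \cdot 1 \left(-3\right) = 51 \left(-3\right) = -153$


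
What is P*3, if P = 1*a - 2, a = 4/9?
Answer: -14/3 ≈ -4.6667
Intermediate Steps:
a = 4/9 (a = 4*(⅑) = 4/9 ≈ 0.44444)
P = -14/9 (P = 1*(4/9) - 2 = 4/9 - 2 = -14/9 ≈ -1.5556)
P*3 = -14/9*3 = -14/3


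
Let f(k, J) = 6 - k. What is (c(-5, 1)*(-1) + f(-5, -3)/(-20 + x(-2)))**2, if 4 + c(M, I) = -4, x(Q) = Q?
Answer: 225/4 ≈ 56.250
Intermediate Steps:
c(M, I) = -8 (c(M, I) = -4 - 4 = -8)
(c(-5, 1)*(-1) + f(-5, -3)/(-20 + x(-2)))**2 = (-8*(-1) + (6 - 1*(-5))/(-20 - 2))**2 = (8 + (6 + 5)/(-22))**2 = (8 + 11*(-1/22))**2 = (8 - 1/2)**2 = (15/2)**2 = 225/4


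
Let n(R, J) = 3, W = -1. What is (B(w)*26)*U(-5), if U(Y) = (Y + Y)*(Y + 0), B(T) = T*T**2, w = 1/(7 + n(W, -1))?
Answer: 13/10 ≈ 1.3000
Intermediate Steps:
w = 1/10 (w = 1/(7 + 3) = 1/10 ≈ 0.10000)
B(T) = T**3
U(Y) = 2*Y**2 (U(Y) = (2*Y)*Y = 2*Y**2)
(B(w)*26)*U(-5) = ((1/10)**3*26)*(2*(-5)**2) = ((1/1000)*26)*(2*25) = (13/500)*50 = 13/10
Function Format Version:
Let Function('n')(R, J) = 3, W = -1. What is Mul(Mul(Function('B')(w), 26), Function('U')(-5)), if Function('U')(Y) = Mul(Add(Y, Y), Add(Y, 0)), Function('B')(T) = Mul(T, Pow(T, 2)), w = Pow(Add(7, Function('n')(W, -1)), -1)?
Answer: Rational(13, 10) ≈ 1.3000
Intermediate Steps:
w = Rational(1, 10) (w = Pow(Add(7, 3), -1) = Pow(10, -1) = Rational(1, 10) ≈ 0.10000)
Function('B')(T) = Pow(T, 3)
Function('U')(Y) = Mul(2, Pow(Y, 2)) (Function('U')(Y) = Mul(Mul(2, Y), Y) = Mul(2, Pow(Y, 2)))
Mul(Mul(Function('B')(w), 26), Function('U')(-5)) = Mul(Mul(Pow(Rational(1, 10), 3), 26), Mul(2, Pow(-5, 2))) = Mul(Mul(Rational(1, 1000), 26), Mul(2, 25)) = Mul(Rational(13, 500), 50) = Rational(13, 10)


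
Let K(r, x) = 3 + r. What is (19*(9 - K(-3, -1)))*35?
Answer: 5985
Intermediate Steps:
(19*(9 - K(-3, -1)))*35 = (19*(9 - (3 - 3)))*35 = (19*(9 - 1*0))*35 = (19*(9 + 0))*35 = (19*9)*35 = 171*35 = 5985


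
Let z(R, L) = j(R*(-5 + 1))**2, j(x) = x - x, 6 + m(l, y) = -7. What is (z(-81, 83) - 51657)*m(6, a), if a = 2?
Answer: 671541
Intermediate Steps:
m(l, y) = -13 (m(l, y) = -6 - 7 = -13)
j(x) = 0
z(R, L) = 0 (z(R, L) = 0**2 = 0)
(z(-81, 83) - 51657)*m(6, a) = (0 - 51657)*(-13) = -51657*(-13) = 671541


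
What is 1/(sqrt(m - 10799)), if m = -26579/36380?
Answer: -2*I*sqrt(397041415545)/130964733 ≈ -0.0096226*I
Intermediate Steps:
m = -26579/36380 (m = -26579*1/36380 = -26579/36380 ≈ -0.73059)
1/(sqrt(m - 10799)) = 1/(sqrt(-26579/36380 - 10799)) = 1/(sqrt(-392894199/36380)) = 1/(3*I*sqrt(397041415545)/18190) = -2*I*sqrt(397041415545)/130964733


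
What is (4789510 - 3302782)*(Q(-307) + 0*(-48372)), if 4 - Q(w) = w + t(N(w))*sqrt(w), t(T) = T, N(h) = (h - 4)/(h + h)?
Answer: 462372408 - 231186204*I*sqrt(307)/307 ≈ 4.6237e+8 - 1.3194e+7*I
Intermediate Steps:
N(h) = (-4 + h)/(2*h) (N(h) = (-4 + h)/((2*h)) = (-4 + h)*(1/(2*h)) = (-4 + h)/(2*h))
Q(w) = 4 - w - (-4 + w)/(2*sqrt(w)) (Q(w) = 4 - (w + ((-4 + w)/(2*w))*sqrt(w)) = 4 - (w + (-4 + w)/(2*sqrt(w))) = 4 + (-w - (-4 + w)/(2*sqrt(w))) = 4 - w - (-4 + w)/(2*sqrt(w)))
(4789510 - 3302782)*(Q(-307) + 0*(-48372)) = (4789510 - 3302782)*((4 - 1*(-307) + 2/sqrt(-307) - I*sqrt(307)/2) + 0*(-48372)) = 1486728*((4 + 307 + 2*(-I*sqrt(307)/307) - I*sqrt(307)/2) + 0) = 1486728*((4 + 307 - 2*I*sqrt(307)/307 - I*sqrt(307)/2) + 0) = 1486728*((311 - 311*I*sqrt(307)/614) + 0) = 1486728*(311 - 311*I*sqrt(307)/614) = 462372408 - 231186204*I*sqrt(307)/307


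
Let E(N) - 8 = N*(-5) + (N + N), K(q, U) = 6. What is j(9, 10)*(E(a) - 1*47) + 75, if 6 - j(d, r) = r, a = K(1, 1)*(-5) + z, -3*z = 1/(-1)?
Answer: -125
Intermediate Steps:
z = ⅓ (z = -⅓/(-1) = -⅓*(-1) = ⅓ ≈ 0.33333)
a = -89/3 (a = 6*(-5) + ⅓ = -30 + ⅓ = -89/3 ≈ -29.667)
E(N) = 8 - 3*N (E(N) = 8 + (N*(-5) + (N + N)) = 8 + (-5*N + 2*N) = 8 - 3*N)
j(d, r) = 6 - r
j(9, 10)*(E(a) - 1*47) + 75 = (6 - 1*10)*((8 - 3*(-89/3)) - 1*47) + 75 = (6 - 10)*((8 + 89) - 47) + 75 = -4*(97 - 47) + 75 = -4*50 + 75 = -200 + 75 = -125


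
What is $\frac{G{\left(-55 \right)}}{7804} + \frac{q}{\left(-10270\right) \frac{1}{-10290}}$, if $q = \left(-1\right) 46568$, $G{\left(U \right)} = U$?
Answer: $- \frac{373955811973}{8014708} \approx -46659.0$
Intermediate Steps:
$q = -46568$
$\frac{G{\left(-55 \right)}}{7804} + \frac{q}{\left(-10270\right) \frac{1}{-10290}} = - \frac{55}{7804} - \frac{46568}{\left(-10270\right) \frac{1}{-10290}} = \left(-55\right) \frac{1}{7804} - \frac{46568}{\left(-10270\right) \left(- \frac{1}{10290}\right)} = - \frac{55}{7804} - \frac{46568}{\frac{1027}{1029}} = - \frac{55}{7804} - \frac{47918472}{1027} = - \frac{373955811973}{8014708}$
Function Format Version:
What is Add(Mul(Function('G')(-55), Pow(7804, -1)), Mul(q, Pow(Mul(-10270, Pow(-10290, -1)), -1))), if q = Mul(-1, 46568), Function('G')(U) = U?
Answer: Rational(-373955811973, 8014708) ≈ -46659.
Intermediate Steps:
q = -46568
Add(Mul(Function('G')(-55), Pow(7804, -1)), Mul(q, Pow(Mul(-10270, Pow(-10290, -1)), -1))) = Add(Mul(-55, Pow(7804, -1)), Mul(-46568, Pow(Mul(-10270, Pow(-10290, -1)), -1))) = Add(Mul(-55, Rational(1, 7804)), Mul(-46568, Pow(Mul(-10270, Rational(-1, 10290)), -1))) = Add(Rational(-55, 7804), Mul(-46568, Pow(Rational(1027, 1029), -1))) = Add(Rational(-55, 7804), Mul(-46568, Rational(1029, 1027))) = Add(Rational(-55, 7804), Rational(-47918472, 1027)) = Rational(-373955811973, 8014708)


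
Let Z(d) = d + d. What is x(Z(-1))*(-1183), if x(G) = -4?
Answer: 4732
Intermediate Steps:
Z(d) = 2*d
x(Z(-1))*(-1183) = -4*(-1183) = 4732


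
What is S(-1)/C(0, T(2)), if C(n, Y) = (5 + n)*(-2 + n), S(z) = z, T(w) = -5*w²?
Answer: ⅒ ≈ 0.10000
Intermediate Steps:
C(n, Y) = (-2 + n)*(5 + n)
S(-1)/C(0, T(2)) = -1/(-10 + 0² + 3*0) = -1/(-10 + 0 + 0) = -1/(-10) = -⅒*(-1) = ⅒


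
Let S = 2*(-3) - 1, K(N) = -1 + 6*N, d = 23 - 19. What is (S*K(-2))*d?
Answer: 364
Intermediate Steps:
d = 4
S = -7 (S = -6 - 1 = -7)
(S*K(-2))*d = -7*(-1 + 6*(-2))*4 = -7*(-1 - 12)*4 = -7*(-13)*4 = 91*4 = 364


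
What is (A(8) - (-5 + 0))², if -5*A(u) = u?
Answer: 289/25 ≈ 11.560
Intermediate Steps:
A(u) = -u/5
(A(8) - (-5 + 0))² = (-⅕*8 - (-5 + 0))² = (-8/5 - 1*(-5))² = (-8/5 + 5)² = (17/5)² = 289/25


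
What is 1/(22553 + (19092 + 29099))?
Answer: 1/70744 ≈ 1.4135e-5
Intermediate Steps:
1/(22553 + (19092 + 29099)) = 1/(22553 + 48191) = 1/70744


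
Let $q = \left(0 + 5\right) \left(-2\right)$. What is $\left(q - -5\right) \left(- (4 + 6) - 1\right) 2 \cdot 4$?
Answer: $440$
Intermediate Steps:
$q = -10$ ($q = 5 \left(-2\right) = -10$)
$\left(q - -5\right) \left(- (4 + 6) - 1\right) 2 \cdot 4 = \left(-10 - -5\right) \left(- (4 + 6) - 1\right) 2 \cdot 4 = \left(-10 + 5\right) \left(\left(-1\right) 10 - 1\right) 2 \cdot 4 = - 5 \left(-10 - 1\right) 2 \cdot 4 = - 5 \left(-11\right) 2 \cdot 4 = - 5 \left(\left(-22\right) 4\right) = \left(-5\right) \left(-88\right) = 440$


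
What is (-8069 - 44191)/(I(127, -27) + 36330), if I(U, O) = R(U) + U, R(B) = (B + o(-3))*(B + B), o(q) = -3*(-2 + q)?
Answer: -3484/4835 ≈ -0.72058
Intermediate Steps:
o(q) = 6 - 3*q
R(B) = 2*B*(15 + B) (R(B) = (B + (6 - 3*(-3)))*(B + B) = (B + (6 + 9))*(2*B) = (B + 15)*(2*B) = (15 + B)*(2*B) = 2*B*(15 + B))
I(U, O) = U + 2*U*(15 + U) (I(U, O) = 2*U*(15 + U) + U = U + 2*U*(15 + U))
(-8069 - 44191)/(I(127, -27) + 36330) = (-8069 - 44191)/(127*(31 + 2*127) + 36330) = -52260/(127*(31 + 254) + 36330) = -52260/(127*285 + 36330) = -52260/(36195 + 36330) = -52260/72525 = -52260*1/72525 = -3484/4835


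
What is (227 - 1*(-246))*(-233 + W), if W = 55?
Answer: -84194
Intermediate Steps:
(227 - 1*(-246))*(-233 + W) = (227 - 1*(-246))*(-233 + 55) = (227 + 246)*(-178) = 473*(-178) = -84194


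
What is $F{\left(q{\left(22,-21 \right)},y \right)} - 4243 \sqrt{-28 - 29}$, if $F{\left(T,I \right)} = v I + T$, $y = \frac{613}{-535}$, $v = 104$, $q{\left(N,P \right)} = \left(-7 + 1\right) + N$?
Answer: $- \frac{55192}{535} - 4243 i \sqrt{57} \approx -103.16 - 32034.0 i$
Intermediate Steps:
$q{\left(N,P \right)} = -6 + N$
$y = - \frac{613}{535}$ ($y = 613 \left(- \frac{1}{535}\right) = - \frac{613}{535} \approx -1.1458$)
$F{\left(T,I \right)} = T + 104 I$ ($F{\left(T,I \right)} = 104 I + T = T + 104 I$)
$F{\left(q{\left(22,-21 \right)},y \right)} - 4243 \sqrt{-28 - 29} = \left(\left(-6 + 22\right) + 104 \left(- \frac{613}{535}\right)\right) - 4243 \sqrt{-28 - 29} = \left(16 - \frac{63752}{535}\right) - 4243 \sqrt{-57} = - \frac{55192}{535} - 4243 i \sqrt{57}$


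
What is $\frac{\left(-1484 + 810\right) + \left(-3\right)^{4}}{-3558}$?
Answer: $\frac{1}{6} \approx 0.16667$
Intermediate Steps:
$\frac{\left(-1484 + 810\right) + \left(-3\right)^{4}}{-3558} = \left(-674 + 81\right) \left(- \frac{1}{3558}\right) = \left(-593\right) \left(- \frac{1}{3558}\right) = \frac{1}{6}$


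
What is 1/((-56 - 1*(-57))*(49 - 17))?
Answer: 1/32 ≈ 0.031250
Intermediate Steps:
1/((-56 - 1*(-57))*(49 - 17)) = 1/((-56 + 57)*32) = 1/(1*32) = 1/32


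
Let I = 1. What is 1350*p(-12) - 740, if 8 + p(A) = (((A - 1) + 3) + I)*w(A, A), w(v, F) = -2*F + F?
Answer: -157340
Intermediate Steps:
w(v, F) = -F
p(A) = -8 - A*(3 + A) (p(A) = -8 + (((A - 1) + 3) + 1)*(-A) = -8 + (((-1 + A) + 3) + 1)*(-A) = -8 + ((2 + A) + 1)*(-A) = -8 + (3 + A)*(-A) = -8 - A*(3 + A))
1350*p(-12) - 740 = 1350*(-8 - 1*(-12)² - 3*(-12)) - 740 = 1350*(-8 - 1*144 + 36) - 740 = 1350*(-8 - 144 + 36) - 740 = 1350*(-116) - 740 = -156600 - 740 = -157340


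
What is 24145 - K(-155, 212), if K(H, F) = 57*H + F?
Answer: 32768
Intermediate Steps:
K(H, F) = F + 57*H
24145 - K(-155, 212) = 24145 - (212 + 57*(-155)) = 24145 - (212 - 8835) = 24145 - 1*(-8623) = 24145 + 8623 = 32768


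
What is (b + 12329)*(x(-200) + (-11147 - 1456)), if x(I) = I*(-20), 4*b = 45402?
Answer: -407429477/2 ≈ -2.0371e+8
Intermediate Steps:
b = 22701/2 (b = (1/4)*45402 = 22701/2 ≈ 11351.)
x(I) = -20*I
(b + 12329)*(x(-200) + (-11147 - 1456)) = (22701/2 + 12329)*(-20*(-200) + (-11147 - 1456)) = 47359*(4000 - 12603)/2 = (47359/2)*(-8603) = -407429477/2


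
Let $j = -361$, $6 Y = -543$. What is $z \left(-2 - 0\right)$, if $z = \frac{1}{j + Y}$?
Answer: $\frac{4}{903} \approx 0.0044297$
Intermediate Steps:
$Y = - \frac{181}{2}$ ($Y = \frac{1}{6} \left(-543\right) = - \frac{181}{2} \approx -90.5$)
$z = - \frac{2}{903}$ ($z = \frac{1}{-361 - \frac{181}{2}} = \frac{1}{- \frac{903}{2}} = - \frac{2}{903} \approx -0.0022148$)
$z \left(-2 - 0\right) = - \frac{2 \left(-2 - 0\right)}{903} = - \frac{2 \left(-2 + 0\right)}{903} = \left(- \frac{2}{903}\right) \left(-2\right) = \frac{4}{903}$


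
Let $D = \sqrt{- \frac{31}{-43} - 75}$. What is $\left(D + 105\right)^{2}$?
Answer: $\frac{\left(4515 + i \sqrt{137342}\right)^{2}}{1849} \approx 10951.0 + 1809.9 i$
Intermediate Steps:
$D = \frac{i \sqrt{137342}}{43}$ ($D = \sqrt{\left(-31\right) \left(- \frac{1}{43}\right) - 75} = \sqrt{\frac{31}{43} - 75} = \sqrt{- \frac{3194}{43}} = \frac{i \sqrt{137342}}{43} \approx 8.6185 i$)
$\left(D + 105\right)^{2} = \left(\frac{i \sqrt{137342}}{43} + 105\right)^{2} = \left(105 + \frac{i \sqrt{137342}}{43}\right)^{2}$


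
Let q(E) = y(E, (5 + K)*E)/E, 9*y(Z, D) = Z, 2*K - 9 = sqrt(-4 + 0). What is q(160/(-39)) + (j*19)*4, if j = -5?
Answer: -3419/9 ≈ -379.89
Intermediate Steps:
K = 9/2 + I (K = 9/2 + sqrt(-4 + 0)/2 = 9/2 + sqrt(-4)/2 = 9/2 + (2*I)/2 = 9/2 + I ≈ 4.5 + 1.0*I)
y(Z, D) = Z/9
q(E) = 1/9 (q(E) = (E/9)/E = 1/9)
q(160/(-39)) + (j*19)*4 = 1/9 - 5*19*4 = 1/9 - 95*4 = 1/9 - 380 = -3419/9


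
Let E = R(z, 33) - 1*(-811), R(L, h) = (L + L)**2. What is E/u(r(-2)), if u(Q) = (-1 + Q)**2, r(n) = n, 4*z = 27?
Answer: 3973/36 ≈ 110.36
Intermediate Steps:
z = 27/4 (z = (1/4)*27 = 27/4 ≈ 6.7500)
R(L, h) = 4*L**2 (R(L, h) = (2*L)**2 = 4*L**2)
E = 3973/4 (E = 4*(27/4)**2 - 1*(-811) = 4*(729/16) + 811 = 729/4 + 811 = 3973/4 ≈ 993.25)
E/u(r(-2)) = 3973/(4*((-1 - 2)**2)) = 3973/(4*((-3)**2)) = (3973/4)/9 = (3973/4)*(1/9) = 3973/36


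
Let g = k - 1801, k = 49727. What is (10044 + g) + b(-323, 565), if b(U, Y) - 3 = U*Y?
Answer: -124522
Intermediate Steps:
g = 47926 (g = 49727 - 1801 = 47926)
b(U, Y) = 3 + U*Y
(10044 + g) + b(-323, 565) = (10044 + 47926) + (3 - 323*565) = 57970 + (3 - 182495) = 57970 - 182492 = -124522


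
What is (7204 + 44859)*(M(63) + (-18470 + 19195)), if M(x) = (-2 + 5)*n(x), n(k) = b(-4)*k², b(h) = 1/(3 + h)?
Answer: -582168466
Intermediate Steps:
n(k) = -k² (n(k) = k²/(3 - 4) = k²/(-1) = -k²)
M(x) = -3*x² (M(x) = (-2 + 5)*(-x²) = 3*(-x²) = -3*x²)
(7204 + 44859)*(M(63) + (-18470 + 19195)) = (7204 + 44859)*(-3*63² + (-18470 + 19195)) = 52063*(-3*3969 + 725) = 52063*(-11907 + 725) = 52063*(-11182) = -582168466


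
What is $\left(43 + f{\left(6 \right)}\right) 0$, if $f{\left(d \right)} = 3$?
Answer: $0$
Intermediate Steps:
$\left(43 + f{\left(6 \right)}\right) 0 = \left(43 + 3\right) 0 = 46 \cdot 0 = 0$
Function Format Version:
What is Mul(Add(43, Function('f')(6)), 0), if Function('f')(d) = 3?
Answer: 0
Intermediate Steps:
Mul(Add(43, Function('f')(6)), 0) = Mul(Add(43, 3), 0) = Mul(46, 0) = 0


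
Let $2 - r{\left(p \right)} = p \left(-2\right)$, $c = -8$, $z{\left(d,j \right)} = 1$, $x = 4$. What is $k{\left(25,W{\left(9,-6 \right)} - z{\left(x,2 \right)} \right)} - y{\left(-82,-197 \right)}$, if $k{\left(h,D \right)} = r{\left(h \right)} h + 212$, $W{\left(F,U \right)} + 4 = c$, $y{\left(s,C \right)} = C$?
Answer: $1709$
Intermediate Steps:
$r{\left(p \right)} = 2 + 2 p$ ($r{\left(p \right)} = 2 - p \left(-2\right) = 2 - - 2 p = 2 + 2 p$)
$W{\left(F,U \right)} = -12$ ($W{\left(F,U \right)} = -4 - 8 = -12$)
$k{\left(h,D \right)} = 212 + h \left(2 + 2 h\right)$ ($k{\left(h,D \right)} = \left(2 + 2 h\right) h + 212 = h \left(2 + 2 h\right) + 212 = 212 + h \left(2 + 2 h\right)$)
$k{\left(25,W{\left(9,-6 \right)} - z{\left(x,2 \right)} \right)} - y{\left(-82,-197 \right)} = \left(212 + 2 \cdot 25 \left(1 + 25\right)\right) - -197 = \left(212 + 2 \cdot 25 \cdot 26\right) + 197 = \left(212 + 1300\right) + 197 = 1512 + 197 = 1709$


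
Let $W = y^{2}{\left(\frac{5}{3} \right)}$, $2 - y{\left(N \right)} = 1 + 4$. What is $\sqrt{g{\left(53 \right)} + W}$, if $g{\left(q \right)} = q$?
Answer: $\sqrt{62} \approx 7.874$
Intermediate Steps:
$y{\left(N \right)} = -3$ ($y{\left(N \right)} = 2 - \left(1 + 4\right) = 2 - 5 = -3$)
$W = 9$ ($W = \left(-3\right)^{2} = 9$)
$\sqrt{g{\left(53 \right)} + W} = \sqrt{53 + 9} = \sqrt{62}$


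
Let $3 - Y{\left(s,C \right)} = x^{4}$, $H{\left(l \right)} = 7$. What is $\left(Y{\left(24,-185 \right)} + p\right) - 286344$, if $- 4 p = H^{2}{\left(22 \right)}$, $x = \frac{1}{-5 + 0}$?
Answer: $- \frac{715883129}{2500} \approx -2.8635 \cdot 10^{5}$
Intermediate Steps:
$x = - \frac{1}{5}$ ($x = \frac{1}{-5} = - \frac{1}{5} \approx -0.2$)
$Y{\left(s,C \right)} = \frac{1874}{625}$ ($Y{\left(s,C \right)} = 3 - \left(- \frac{1}{5}\right)^{4} = 3 - \frac{1}{625} = \frac{1874}{625}$)
$p = - \frac{49}{4}$ ($p = - \frac{7^{2}}{4} = \left(- \frac{1}{4}\right) 49 = - \frac{49}{4} \approx -12.25$)
$\left(Y{\left(24,-185 \right)} + p\right) - 286344 = \left(\frac{1874}{625} - \frac{49}{4}\right) - 286344 = - \frac{23129}{2500} - 286344 = - \frac{715883129}{2500}$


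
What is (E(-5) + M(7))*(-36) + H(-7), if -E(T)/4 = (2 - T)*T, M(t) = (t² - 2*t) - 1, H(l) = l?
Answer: -6271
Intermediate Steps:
M(t) = -1 + t² - 2*t
E(T) = -4*T*(2 - T) (E(T) = -4*(2 - T)*T = -4*T*(2 - T))
(E(-5) + M(7))*(-36) + H(-7) = (4*(-5)*(-2 - 5) + (-1 + 7² - 2*7))*(-36) - 7 = (4*(-5)*(-7) + (-1 + 49 - 14))*(-36) - 7 = (140 + 34)*(-36) - 7 = 174*(-36) - 7 = -6264 - 7 = -6271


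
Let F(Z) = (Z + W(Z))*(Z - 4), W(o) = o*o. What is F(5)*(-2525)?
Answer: -75750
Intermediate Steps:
W(o) = o**2
F(Z) = (-4 + Z)*(Z + Z**2) (F(Z) = (Z + Z**2)*(Z - 4) = (Z + Z**2)*(-4 + Z) = (-4 + Z)*(Z + Z**2))
F(5)*(-2525) = (5*(-4 + 5**2 - 3*5))*(-2525) = (5*(-4 + 25 - 15))*(-2525) = (5*6)*(-2525) = 30*(-2525) = -75750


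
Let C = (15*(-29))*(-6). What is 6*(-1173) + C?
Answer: -4428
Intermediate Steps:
C = 2610 (C = -435*(-6) = 2610)
6*(-1173) + C = 6*(-1173) + 2610 = -7038 + 2610 = -4428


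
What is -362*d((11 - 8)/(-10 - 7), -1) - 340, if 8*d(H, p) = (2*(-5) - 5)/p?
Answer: -4075/4 ≈ -1018.8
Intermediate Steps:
d(H, p) = -15/(8*p) (d(H, p) = ((2*(-5) - 5)/p)/8 = ((-10 - 5)/p)/8 = (-15/p)/8 = -15/(8*p))
-362*d((11 - 8)/(-10 - 7), -1) - 340 = -(-2715)/(4*(-1)) - 340 = -(-2715)*(-1)/4 - 340 = -362*15/8 - 340 = -2715/4 - 340 = -4075/4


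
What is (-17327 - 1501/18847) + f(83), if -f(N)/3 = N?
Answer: -331256373/18847 ≈ -17576.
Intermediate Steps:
f(N) = -3*N
(-17327 - 1501/18847) + f(83) = (-17327 - 1501/18847) - 3*83 = (-17327 - 1501/18847) - 249 = -326563470/18847 - 249 = -331256373/18847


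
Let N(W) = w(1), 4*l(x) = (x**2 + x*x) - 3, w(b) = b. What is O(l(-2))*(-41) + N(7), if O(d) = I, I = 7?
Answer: -286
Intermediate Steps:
l(x) = -3/4 + x**2/2 (l(x) = ((x**2 + x*x) - 3)/4 = ((x**2 + x**2) - 3)/4 = (2*x**2 - 3)/4 = (-3 + 2*x**2)/4 = -3/4 + x**2/2)
O(d) = 7
N(W) = 1
O(l(-2))*(-41) + N(7) = 7*(-41) + 1 = -287 + 1 = -286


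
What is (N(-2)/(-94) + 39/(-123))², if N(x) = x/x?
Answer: 1595169/14853316 ≈ 0.10739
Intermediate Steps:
N(x) = 1
(N(-2)/(-94) + 39/(-123))² = (1/(-94) + 39/(-123))² = (1*(-1/94) + 39*(-1/123))² = (-1/94 - 13/41)² = (-1263/3854)² = 1595169/14853316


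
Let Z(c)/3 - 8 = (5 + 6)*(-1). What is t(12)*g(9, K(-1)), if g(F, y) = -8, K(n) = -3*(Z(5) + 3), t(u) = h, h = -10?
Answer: 80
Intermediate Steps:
t(u) = -10
Z(c) = -9 (Z(c) = 24 + 3*((5 + 6)*(-1)) = 24 + 3*(11*(-1)) = 24 + 3*(-11) = 24 - 33 = -9)
K(n) = 18 (K(n) = -3*(-9 + 3) = -3*(-6) = 18)
t(12)*g(9, K(-1)) = -10*(-8) = 80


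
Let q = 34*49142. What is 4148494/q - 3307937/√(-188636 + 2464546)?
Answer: 2074247/835414 - 3307937*√2275910/2275910 ≈ -2190.2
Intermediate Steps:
q = 1670828
4148494/q - 3307937/√(-188636 + 2464546) = 4148494/1670828 - 3307937/√(-188636 + 2464546) = 4148494*(1/1670828) - 3307937*√2275910/2275910 = 2074247/835414 - 3307937*√2275910/2275910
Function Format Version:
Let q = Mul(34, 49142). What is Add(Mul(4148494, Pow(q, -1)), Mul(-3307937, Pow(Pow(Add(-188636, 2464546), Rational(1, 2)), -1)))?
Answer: Add(Rational(2074247, 835414), Mul(Rational(-3307937, 2275910), Pow(2275910, Rational(1, 2)))) ≈ -2190.2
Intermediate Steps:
q = 1670828
Add(Mul(4148494, Pow(q, -1)), Mul(-3307937, Pow(Pow(Add(-188636, 2464546), Rational(1, 2)), -1))) = Add(Mul(4148494, Pow(1670828, -1)), Mul(-3307937, Pow(Pow(Add(-188636, 2464546), Rational(1, 2)), -1))) = Add(Mul(4148494, Rational(1, 1670828)), Mul(-3307937, Pow(Pow(2275910, Rational(1, 2)), -1))) = Add(Rational(2074247, 835414), Mul(-3307937, Mul(Rational(1, 2275910), Pow(2275910, Rational(1, 2))))) = Add(Rational(2074247, 835414), Mul(Rational(-3307937, 2275910), Pow(2275910, Rational(1, 2))))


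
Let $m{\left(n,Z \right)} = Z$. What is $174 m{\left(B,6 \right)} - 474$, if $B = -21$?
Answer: $570$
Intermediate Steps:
$174 m{\left(B,6 \right)} - 474 = 174 \cdot 6 - 474 = 1044 - 474 = 570$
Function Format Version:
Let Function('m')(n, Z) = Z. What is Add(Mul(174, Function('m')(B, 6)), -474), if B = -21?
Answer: 570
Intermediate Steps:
Add(Mul(174, Function('m')(B, 6)), -474) = Add(Mul(174, 6), -474) = Add(1044, -474) = 570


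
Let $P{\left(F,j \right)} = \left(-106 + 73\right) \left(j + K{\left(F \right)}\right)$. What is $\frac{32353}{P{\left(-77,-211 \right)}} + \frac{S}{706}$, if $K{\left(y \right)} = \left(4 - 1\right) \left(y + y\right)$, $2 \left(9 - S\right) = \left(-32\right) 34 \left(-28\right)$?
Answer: $- \frac{315246389}{15679554} \approx -20.106$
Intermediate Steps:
$S = -15223$ ($S = 9 - \frac{\left(-32\right) 34 \left(-28\right)}{2} = 9 - \frac{\left(-1088\right) \left(-28\right)}{2} = 9 - 15232 = -15223$)
$K{\left(y \right)} = 6 y$ ($K{\left(y \right)} = 3 \cdot 2 y = 6 y$)
$P{\left(F,j \right)} = - 198 F - 33 j$ ($P{\left(F,j \right)} = \left(-106 + 73\right) \left(j + 6 F\right) = - 33 \left(j + 6 F\right) = - 198 F - 33 j$)
$\frac{32353}{P{\left(-77,-211 \right)}} + \frac{S}{706} = \frac{32353}{\left(-198\right) \left(-77\right) - -6963} - \frac{15223}{706} = \frac{32353}{15246 + 6963} - \frac{15223}{706} = \frac{32353}{22209} - \frac{15223}{706} = - \frac{315246389}{15679554}$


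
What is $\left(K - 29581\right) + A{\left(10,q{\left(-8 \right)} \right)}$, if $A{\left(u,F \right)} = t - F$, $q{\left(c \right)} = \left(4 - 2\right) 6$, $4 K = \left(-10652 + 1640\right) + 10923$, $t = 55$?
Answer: $- \frac{116241}{4} \approx -29060.0$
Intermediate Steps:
$K = \frac{1911}{4}$ ($K = \frac{\left(-10652 + 1640\right) + 10923}{4} = \frac{-9012 + 10923}{4} = \frac{1}{4} \cdot 1911 = \frac{1911}{4} \approx 477.75$)
$q{\left(c \right)} = 12$ ($q{\left(c \right)} = 2 \cdot 6 = 12$)
$A{\left(u,F \right)} = 55 - F$
$\left(K - 29581\right) + A{\left(10,q{\left(-8 \right)} \right)} = \left(\frac{1911}{4} - 29581\right) + \left(55 - 12\right) = - \frac{116413}{4} + \left(55 - 12\right) = - \frac{116413}{4} + 43 = - \frac{116241}{4}$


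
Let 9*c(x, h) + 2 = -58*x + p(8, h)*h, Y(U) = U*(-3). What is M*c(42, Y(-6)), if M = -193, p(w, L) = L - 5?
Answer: 425372/9 ≈ 47264.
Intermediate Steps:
Y(U) = -3*U
p(w, L) = -5 + L
c(x, h) = -2/9 - 58*x/9 + h*(-5 + h)/9 (c(x, h) = -2/9 + (-58*x + (-5 + h)*h)/9 = -2/9 + (-58*x + h*(-5 + h))/9 = -2/9 + (-58*x/9 + h*(-5 + h)/9) = -2/9 - 58*x/9 + h*(-5 + h)/9)
M*c(42, Y(-6)) = -193*(-2/9 - 58/9*42 + (-3*(-6))*(-5 - 3*(-6))/9) = -193*(-2/9 - 812/3 + (⅑)*18*(-5 + 18)) = -193*(-2/9 - 812/3 + (⅑)*18*13) = -193*(-2/9 - 812/3 + 26) = -193*(-2204/9) = 425372/9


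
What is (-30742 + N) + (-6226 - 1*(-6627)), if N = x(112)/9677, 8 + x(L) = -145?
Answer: -293610010/9677 ≈ -30341.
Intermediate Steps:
x(L) = -153 (x(L) = -8 - 145 = -153)
N = -153/9677 ≈ -0.015811
(-30742 + N) + (-6226 - 1*(-6627)) = (-30742 - 153/9677) + (-6226 - 1*(-6627)) = -297490487/9677 + (-6226 + 6627) = -297490487/9677 + 401 = -293610010/9677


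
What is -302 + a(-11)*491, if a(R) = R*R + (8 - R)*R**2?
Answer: 1187918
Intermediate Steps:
a(R) = R**2 + R**2*(8 - R)
-302 + a(-11)*491 = -302 + ((-11)**2*(9 - 1*(-11)))*491 = -302 + (121*(9 + 11))*491 = -302 + (121*20)*491 = -302 + 2420*491 = -302 + 1188220 = 1187918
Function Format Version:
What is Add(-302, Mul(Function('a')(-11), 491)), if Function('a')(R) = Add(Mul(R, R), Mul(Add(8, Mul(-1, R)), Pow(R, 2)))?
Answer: 1187918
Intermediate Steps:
Function('a')(R) = Add(Pow(R, 2), Mul(Pow(R, 2), Add(8, Mul(-1, R))))
Add(-302, Mul(Function('a')(-11), 491)) = Add(-302, Mul(Mul(Pow(-11, 2), Add(9, Mul(-1, -11))), 491)) = Add(-302, Mul(Mul(121, Add(9, 11)), 491)) = Add(-302, Mul(Mul(121, 20), 491)) = Add(-302, Mul(2420, 491)) = Add(-302, 1188220) = 1187918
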